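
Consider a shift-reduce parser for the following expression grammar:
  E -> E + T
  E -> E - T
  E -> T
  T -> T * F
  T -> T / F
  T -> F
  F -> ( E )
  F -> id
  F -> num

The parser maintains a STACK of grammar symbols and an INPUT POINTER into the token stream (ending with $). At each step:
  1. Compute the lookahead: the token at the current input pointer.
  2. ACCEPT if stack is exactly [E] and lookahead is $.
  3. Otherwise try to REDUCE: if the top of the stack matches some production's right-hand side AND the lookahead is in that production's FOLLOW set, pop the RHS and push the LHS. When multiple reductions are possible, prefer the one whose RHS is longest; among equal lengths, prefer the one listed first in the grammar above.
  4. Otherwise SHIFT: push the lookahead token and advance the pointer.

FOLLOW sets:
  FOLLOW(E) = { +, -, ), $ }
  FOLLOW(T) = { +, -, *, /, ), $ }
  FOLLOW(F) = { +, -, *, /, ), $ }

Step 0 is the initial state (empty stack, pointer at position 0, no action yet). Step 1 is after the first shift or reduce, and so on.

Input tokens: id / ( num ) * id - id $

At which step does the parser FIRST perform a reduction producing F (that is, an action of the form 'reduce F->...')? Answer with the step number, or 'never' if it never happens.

Answer: 2

Derivation:
Step 1: shift id. Stack=[id] ptr=1 lookahead=/ remaining=[/ ( num ) * id - id $]
Step 2: reduce F->id. Stack=[F] ptr=1 lookahead=/ remaining=[/ ( num ) * id - id $]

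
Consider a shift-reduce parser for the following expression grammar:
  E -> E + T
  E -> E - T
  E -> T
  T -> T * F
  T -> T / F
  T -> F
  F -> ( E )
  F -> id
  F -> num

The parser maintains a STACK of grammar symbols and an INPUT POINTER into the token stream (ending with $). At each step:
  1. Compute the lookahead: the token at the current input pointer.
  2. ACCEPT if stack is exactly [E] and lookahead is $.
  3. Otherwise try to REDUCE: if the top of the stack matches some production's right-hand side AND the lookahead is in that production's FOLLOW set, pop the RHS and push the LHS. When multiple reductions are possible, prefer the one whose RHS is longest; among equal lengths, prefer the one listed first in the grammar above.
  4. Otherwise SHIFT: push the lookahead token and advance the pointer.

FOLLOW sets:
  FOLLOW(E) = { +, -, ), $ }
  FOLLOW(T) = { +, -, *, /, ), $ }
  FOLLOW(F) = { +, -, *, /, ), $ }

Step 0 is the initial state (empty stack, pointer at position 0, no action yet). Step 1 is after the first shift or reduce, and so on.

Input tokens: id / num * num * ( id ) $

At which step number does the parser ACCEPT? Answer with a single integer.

Answer: 22

Derivation:
Step 1: shift id. Stack=[id] ptr=1 lookahead=/ remaining=[/ num * num * ( id ) $]
Step 2: reduce F->id. Stack=[F] ptr=1 lookahead=/ remaining=[/ num * num * ( id ) $]
Step 3: reduce T->F. Stack=[T] ptr=1 lookahead=/ remaining=[/ num * num * ( id ) $]
Step 4: shift /. Stack=[T /] ptr=2 lookahead=num remaining=[num * num * ( id ) $]
Step 5: shift num. Stack=[T / num] ptr=3 lookahead=* remaining=[* num * ( id ) $]
Step 6: reduce F->num. Stack=[T / F] ptr=3 lookahead=* remaining=[* num * ( id ) $]
Step 7: reduce T->T / F. Stack=[T] ptr=3 lookahead=* remaining=[* num * ( id ) $]
Step 8: shift *. Stack=[T *] ptr=4 lookahead=num remaining=[num * ( id ) $]
Step 9: shift num. Stack=[T * num] ptr=5 lookahead=* remaining=[* ( id ) $]
Step 10: reduce F->num. Stack=[T * F] ptr=5 lookahead=* remaining=[* ( id ) $]
Step 11: reduce T->T * F. Stack=[T] ptr=5 lookahead=* remaining=[* ( id ) $]
Step 12: shift *. Stack=[T *] ptr=6 lookahead=( remaining=[( id ) $]
Step 13: shift (. Stack=[T * (] ptr=7 lookahead=id remaining=[id ) $]
Step 14: shift id. Stack=[T * ( id] ptr=8 lookahead=) remaining=[) $]
Step 15: reduce F->id. Stack=[T * ( F] ptr=8 lookahead=) remaining=[) $]
Step 16: reduce T->F. Stack=[T * ( T] ptr=8 lookahead=) remaining=[) $]
Step 17: reduce E->T. Stack=[T * ( E] ptr=8 lookahead=) remaining=[) $]
Step 18: shift ). Stack=[T * ( E )] ptr=9 lookahead=$ remaining=[$]
Step 19: reduce F->( E ). Stack=[T * F] ptr=9 lookahead=$ remaining=[$]
Step 20: reduce T->T * F. Stack=[T] ptr=9 lookahead=$ remaining=[$]
Step 21: reduce E->T. Stack=[E] ptr=9 lookahead=$ remaining=[$]
Step 22: accept. Stack=[E] ptr=9 lookahead=$ remaining=[$]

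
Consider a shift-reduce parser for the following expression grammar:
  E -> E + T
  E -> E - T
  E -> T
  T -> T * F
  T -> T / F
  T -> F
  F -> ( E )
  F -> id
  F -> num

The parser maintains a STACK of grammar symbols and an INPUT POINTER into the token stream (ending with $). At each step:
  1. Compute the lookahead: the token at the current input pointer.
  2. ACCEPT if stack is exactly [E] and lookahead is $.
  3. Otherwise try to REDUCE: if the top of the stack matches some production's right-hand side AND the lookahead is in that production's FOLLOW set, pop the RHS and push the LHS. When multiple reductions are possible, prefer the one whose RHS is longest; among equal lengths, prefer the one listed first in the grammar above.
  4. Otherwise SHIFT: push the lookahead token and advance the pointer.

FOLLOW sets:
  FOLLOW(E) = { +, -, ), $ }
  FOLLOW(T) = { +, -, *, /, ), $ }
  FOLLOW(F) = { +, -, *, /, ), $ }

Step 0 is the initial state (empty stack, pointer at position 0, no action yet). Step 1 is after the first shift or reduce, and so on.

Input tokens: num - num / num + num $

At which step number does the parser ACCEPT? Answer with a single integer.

Answer: 19

Derivation:
Step 1: shift num. Stack=[num] ptr=1 lookahead=- remaining=[- num / num + num $]
Step 2: reduce F->num. Stack=[F] ptr=1 lookahead=- remaining=[- num / num + num $]
Step 3: reduce T->F. Stack=[T] ptr=1 lookahead=- remaining=[- num / num + num $]
Step 4: reduce E->T. Stack=[E] ptr=1 lookahead=- remaining=[- num / num + num $]
Step 5: shift -. Stack=[E -] ptr=2 lookahead=num remaining=[num / num + num $]
Step 6: shift num. Stack=[E - num] ptr=3 lookahead=/ remaining=[/ num + num $]
Step 7: reduce F->num. Stack=[E - F] ptr=3 lookahead=/ remaining=[/ num + num $]
Step 8: reduce T->F. Stack=[E - T] ptr=3 lookahead=/ remaining=[/ num + num $]
Step 9: shift /. Stack=[E - T /] ptr=4 lookahead=num remaining=[num + num $]
Step 10: shift num. Stack=[E - T / num] ptr=5 lookahead=+ remaining=[+ num $]
Step 11: reduce F->num. Stack=[E - T / F] ptr=5 lookahead=+ remaining=[+ num $]
Step 12: reduce T->T / F. Stack=[E - T] ptr=5 lookahead=+ remaining=[+ num $]
Step 13: reduce E->E - T. Stack=[E] ptr=5 lookahead=+ remaining=[+ num $]
Step 14: shift +. Stack=[E +] ptr=6 lookahead=num remaining=[num $]
Step 15: shift num. Stack=[E + num] ptr=7 lookahead=$ remaining=[$]
Step 16: reduce F->num. Stack=[E + F] ptr=7 lookahead=$ remaining=[$]
Step 17: reduce T->F. Stack=[E + T] ptr=7 lookahead=$ remaining=[$]
Step 18: reduce E->E + T. Stack=[E] ptr=7 lookahead=$ remaining=[$]
Step 19: accept. Stack=[E] ptr=7 lookahead=$ remaining=[$]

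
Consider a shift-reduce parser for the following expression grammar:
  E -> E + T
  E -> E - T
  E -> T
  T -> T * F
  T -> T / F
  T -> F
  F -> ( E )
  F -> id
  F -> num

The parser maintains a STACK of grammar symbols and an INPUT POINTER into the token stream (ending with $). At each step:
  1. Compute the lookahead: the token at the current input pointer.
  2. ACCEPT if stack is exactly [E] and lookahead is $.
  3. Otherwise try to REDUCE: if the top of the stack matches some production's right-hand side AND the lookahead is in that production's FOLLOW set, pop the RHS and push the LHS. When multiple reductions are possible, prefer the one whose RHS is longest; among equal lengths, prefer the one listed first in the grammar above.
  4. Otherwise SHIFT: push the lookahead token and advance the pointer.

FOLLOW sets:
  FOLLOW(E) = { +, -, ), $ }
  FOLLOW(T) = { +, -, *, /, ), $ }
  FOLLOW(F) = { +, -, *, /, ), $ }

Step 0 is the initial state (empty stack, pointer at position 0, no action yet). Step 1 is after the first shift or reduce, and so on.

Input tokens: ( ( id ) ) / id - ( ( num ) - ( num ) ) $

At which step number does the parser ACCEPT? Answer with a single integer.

Step 1: shift (. Stack=[(] ptr=1 lookahead=( remaining=[( id ) ) / id - ( ( num ) - ( num ) ) $]
Step 2: shift (. Stack=[( (] ptr=2 lookahead=id remaining=[id ) ) / id - ( ( num ) - ( num ) ) $]
Step 3: shift id. Stack=[( ( id] ptr=3 lookahead=) remaining=[) ) / id - ( ( num ) - ( num ) ) $]
Step 4: reduce F->id. Stack=[( ( F] ptr=3 lookahead=) remaining=[) ) / id - ( ( num ) - ( num ) ) $]
Step 5: reduce T->F. Stack=[( ( T] ptr=3 lookahead=) remaining=[) ) / id - ( ( num ) - ( num ) ) $]
Step 6: reduce E->T. Stack=[( ( E] ptr=3 lookahead=) remaining=[) ) / id - ( ( num ) - ( num ) ) $]
Step 7: shift ). Stack=[( ( E )] ptr=4 lookahead=) remaining=[) / id - ( ( num ) - ( num ) ) $]
Step 8: reduce F->( E ). Stack=[( F] ptr=4 lookahead=) remaining=[) / id - ( ( num ) - ( num ) ) $]
Step 9: reduce T->F. Stack=[( T] ptr=4 lookahead=) remaining=[) / id - ( ( num ) - ( num ) ) $]
Step 10: reduce E->T. Stack=[( E] ptr=4 lookahead=) remaining=[) / id - ( ( num ) - ( num ) ) $]
Step 11: shift ). Stack=[( E )] ptr=5 lookahead=/ remaining=[/ id - ( ( num ) - ( num ) ) $]
Step 12: reduce F->( E ). Stack=[F] ptr=5 lookahead=/ remaining=[/ id - ( ( num ) - ( num ) ) $]
Step 13: reduce T->F. Stack=[T] ptr=5 lookahead=/ remaining=[/ id - ( ( num ) - ( num ) ) $]
Step 14: shift /. Stack=[T /] ptr=6 lookahead=id remaining=[id - ( ( num ) - ( num ) ) $]
Step 15: shift id. Stack=[T / id] ptr=7 lookahead=- remaining=[- ( ( num ) - ( num ) ) $]
Step 16: reduce F->id. Stack=[T / F] ptr=7 lookahead=- remaining=[- ( ( num ) - ( num ) ) $]
Step 17: reduce T->T / F. Stack=[T] ptr=7 lookahead=- remaining=[- ( ( num ) - ( num ) ) $]
Step 18: reduce E->T. Stack=[E] ptr=7 lookahead=- remaining=[- ( ( num ) - ( num ) ) $]
Step 19: shift -. Stack=[E -] ptr=8 lookahead=( remaining=[( ( num ) - ( num ) ) $]
Step 20: shift (. Stack=[E - (] ptr=9 lookahead=( remaining=[( num ) - ( num ) ) $]
Step 21: shift (. Stack=[E - ( (] ptr=10 lookahead=num remaining=[num ) - ( num ) ) $]
Step 22: shift num. Stack=[E - ( ( num] ptr=11 lookahead=) remaining=[) - ( num ) ) $]
Step 23: reduce F->num. Stack=[E - ( ( F] ptr=11 lookahead=) remaining=[) - ( num ) ) $]
Step 24: reduce T->F. Stack=[E - ( ( T] ptr=11 lookahead=) remaining=[) - ( num ) ) $]
Step 25: reduce E->T. Stack=[E - ( ( E] ptr=11 lookahead=) remaining=[) - ( num ) ) $]
Step 26: shift ). Stack=[E - ( ( E )] ptr=12 lookahead=- remaining=[- ( num ) ) $]
Step 27: reduce F->( E ). Stack=[E - ( F] ptr=12 lookahead=- remaining=[- ( num ) ) $]
Step 28: reduce T->F. Stack=[E - ( T] ptr=12 lookahead=- remaining=[- ( num ) ) $]
Step 29: reduce E->T. Stack=[E - ( E] ptr=12 lookahead=- remaining=[- ( num ) ) $]
Step 30: shift -. Stack=[E - ( E -] ptr=13 lookahead=( remaining=[( num ) ) $]
Step 31: shift (. Stack=[E - ( E - (] ptr=14 lookahead=num remaining=[num ) ) $]
Step 32: shift num. Stack=[E - ( E - ( num] ptr=15 lookahead=) remaining=[) ) $]
Step 33: reduce F->num. Stack=[E - ( E - ( F] ptr=15 lookahead=) remaining=[) ) $]
Step 34: reduce T->F. Stack=[E - ( E - ( T] ptr=15 lookahead=) remaining=[) ) $]
Step 35: reduce E->T. Stack=[E - ( E - ( E] ptr=15 lookahead=) remaining=[) ) $]
Step 36: shift ). Stack=[E - ( E - ( E )] ptr=16 lookahead=) remaining=[) $]
Step 37: reduce F->( E ). Stack=[E - ( E - F] ptr=16 lookahead=) remaining=[) $]
Step 38: reduce T->F. Stack=[E - ( E - T] ptr=16 lookahead=) remaining=[) $]
Step 39: reduce E->E - T. Stack=[E - ( E] ptr=16 lookahead=) remaining=[) $]
Step 40: shift ). Stack=[E - ( E )] ptr=17 lookahead=$ remaining=[$]
Step 41: reduce F->( E ). Stack=[E - F] ptr=17 lookahead=$ remaining=[$]
Step 42: reduce T->F. Stack=[E - T] ptr=17 lookahead=$ remaining=[$]
Step 43: reduce E->E - T. Stack=[E] ptr=17 lookahead=$ remaining=[$]
Step 44: accept. Stack=[E] ptr=17 lookahead=$ remaining=[$]

Answer: 44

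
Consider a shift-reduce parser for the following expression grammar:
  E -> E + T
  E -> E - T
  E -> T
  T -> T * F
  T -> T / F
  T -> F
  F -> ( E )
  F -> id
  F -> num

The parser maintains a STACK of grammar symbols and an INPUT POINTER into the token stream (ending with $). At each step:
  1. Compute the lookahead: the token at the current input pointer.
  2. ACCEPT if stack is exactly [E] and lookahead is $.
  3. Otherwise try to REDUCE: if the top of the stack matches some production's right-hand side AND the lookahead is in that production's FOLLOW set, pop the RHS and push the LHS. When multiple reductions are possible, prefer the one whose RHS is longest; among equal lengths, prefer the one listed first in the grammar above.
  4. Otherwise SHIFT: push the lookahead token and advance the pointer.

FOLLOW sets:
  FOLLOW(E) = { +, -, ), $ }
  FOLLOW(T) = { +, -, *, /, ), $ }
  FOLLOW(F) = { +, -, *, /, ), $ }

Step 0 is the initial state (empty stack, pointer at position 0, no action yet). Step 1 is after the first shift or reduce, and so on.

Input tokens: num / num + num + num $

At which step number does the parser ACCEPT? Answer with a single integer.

Answer: 19

Derivation:
Step 1: shift num. Stack=[num] ptr=1 lookahead=/ remaining=[/ num + num + num $]
Step 2: reduce F->num. Stack=[F] ptr=1 lookahead=/ remaining=[/ num + num + num $]
Step 3: reduce T->F. Stack=[T] ptr=1 lookahead=/ remaining=[/ num + num + num $]
Step 4: shift /. Stack=[T /] ptr=2 lookahead=num remaining=[num + num + num $]
Step 5: shift num. Stack=[T / num] ptr=3 lookahead=+ remaining=[+ num + num $]
Step 6: reduce F->num. Stack=[T / F] ptr=3 lookahead=+ remaining=[+ num + num $]
Step 7: reduce T->T / F. Stack=[T] ptr=3 lookahead=+ remaining=[+ num + num $]
Step 8: reduce E->T. Stack=[E] ptr=3 lookahead=+ remaining=[+ num + num $]
Step 9: shift +. Stack=[E +] ptr=4 lookahead=num remaining=[num + num $]
Step 10: shift num. Stack=[E + num] ptr=5 lookahead=+ remaining=[+ num $]
Step 11: reduce F->num. Stack=[E + F] ptr=5 lookahead=+ remaining=[+ num $]
Step 12: reduce T->F. Stack=[E + T] ptr=5 lookahead=+ remaining=[+ num $]
Step 13: reduce E->E + T. Stack=[E] ptr=5 lookahead=+ remaining=[+ num $]
Step 14: shift +. Stack=[E +] ptr=6 lookahead=num remaining=[num $]
Step 15: shift num. Stack=[E + num] ptr=7 lookahead=$ remaining=[$]
Step 16: reduce F->num. Stack=[E + F] ptr=7 lookahead=$ remaining=[$]
Step 17: reduce T->F. Stack=[E + T] ptr=7 lookahead=$ remaining=[$]
Step 18: reduce E->E + T. Stack=[E] ptr=7 lookahead=$ remaining=[$]
Step 19: accept. Stack=[E] ptr=7 lookahead=$ remaining=[$]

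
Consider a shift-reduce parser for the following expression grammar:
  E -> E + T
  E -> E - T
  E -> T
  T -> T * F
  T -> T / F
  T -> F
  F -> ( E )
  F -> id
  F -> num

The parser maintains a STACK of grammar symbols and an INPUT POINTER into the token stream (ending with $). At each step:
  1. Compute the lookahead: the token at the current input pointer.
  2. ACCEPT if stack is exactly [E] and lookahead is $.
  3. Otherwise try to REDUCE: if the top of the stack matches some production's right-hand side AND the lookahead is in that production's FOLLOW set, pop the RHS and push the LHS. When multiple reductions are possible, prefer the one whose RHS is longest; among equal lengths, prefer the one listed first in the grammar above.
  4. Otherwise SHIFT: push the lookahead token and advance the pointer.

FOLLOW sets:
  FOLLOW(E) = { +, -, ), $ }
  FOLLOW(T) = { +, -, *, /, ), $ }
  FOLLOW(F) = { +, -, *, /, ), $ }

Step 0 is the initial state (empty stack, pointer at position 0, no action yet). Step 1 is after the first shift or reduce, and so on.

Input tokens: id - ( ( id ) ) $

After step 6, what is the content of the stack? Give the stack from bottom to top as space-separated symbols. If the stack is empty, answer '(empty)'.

Answer: E - (

Derivation:
Step 1: shift id. Stack=[id] ptr=1 lookahead=- remaining=[- ( ( id ) ) $]
Step 2: reduce F->id. Stack=[F] ptr=1 lookahead=- remaining=[- ( ( id ) ) $]
Step 3: reduce T->F. Stack=[T] ptr=1 lookahead=- remaining=[- ( ( id ) ) $]
Step 4: reduce E->T. Stack=[E] ptr=1 lookahead=- remaining=[- ( ( id ) ) $]
Step 5: shift -. Stack=[E -] ptr=2 lookahead=( remaining=[( ( id ) ) $]
Step 6: shift (. Stack=[E - (] ptr=3 lookahead=( remaining=[( id ) ) $]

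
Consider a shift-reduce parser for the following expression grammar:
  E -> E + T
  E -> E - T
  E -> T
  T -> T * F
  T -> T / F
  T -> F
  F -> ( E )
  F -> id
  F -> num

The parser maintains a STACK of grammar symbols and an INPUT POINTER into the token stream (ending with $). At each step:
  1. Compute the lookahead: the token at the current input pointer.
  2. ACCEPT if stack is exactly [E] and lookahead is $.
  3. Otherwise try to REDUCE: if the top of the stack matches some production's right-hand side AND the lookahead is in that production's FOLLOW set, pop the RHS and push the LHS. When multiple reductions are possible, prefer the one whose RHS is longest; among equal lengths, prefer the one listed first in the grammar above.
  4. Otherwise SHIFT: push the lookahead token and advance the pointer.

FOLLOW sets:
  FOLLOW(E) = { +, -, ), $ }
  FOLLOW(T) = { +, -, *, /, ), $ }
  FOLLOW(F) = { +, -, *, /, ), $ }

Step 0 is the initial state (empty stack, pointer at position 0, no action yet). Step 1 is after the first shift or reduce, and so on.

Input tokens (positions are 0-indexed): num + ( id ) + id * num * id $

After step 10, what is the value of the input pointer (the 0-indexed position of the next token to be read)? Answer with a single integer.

Answer: 4

Derivation:
Step 1: shift num. Stack=[num] ptr=1 lookahead=+ remaining=[+ ( id ) + id * num * id $]
Step 2: reduce F->num. Stack=[F] ptr=1 lookahead=+ remaining=[+ ( id ) + id * num * id $]
Step 3: reduce T->F. Stack=[T] ptr=1 lookahead=+ remaining=[+ ( id ) + id * num * id $]
Step 4: reduce E->T. Stack=[E] ptr=1 lookahead=+ remaining=[+ ( id ) + id * num * id $]
Step 5: shift +. Stack=[E +] ptr=2 lookahead=( remaining=[( id ) + id * num * id $]
Step 6: shift (. Stack=[E + (] ptr=3 lookahead=id remaining=[id ) + id * num * id $]
Step 7: shift id. Stack=[E + ( id] ptr=4 lookahead=) remaining=[) + id * num * id $]
Step 8: reduce F->id. Stack=[E + ( F] ptr=4 lookahead=) remaining=[) + id * num * id $]
Step 9: reduce T->F. Stack=[E + ( T] ptr=4 lookahead=) remaining=[) + id * num * id $]
Step 10: reduce E->T. Stack=[E + ( E] ptr=4 lookahead=) remaining=[) + id * num * id $]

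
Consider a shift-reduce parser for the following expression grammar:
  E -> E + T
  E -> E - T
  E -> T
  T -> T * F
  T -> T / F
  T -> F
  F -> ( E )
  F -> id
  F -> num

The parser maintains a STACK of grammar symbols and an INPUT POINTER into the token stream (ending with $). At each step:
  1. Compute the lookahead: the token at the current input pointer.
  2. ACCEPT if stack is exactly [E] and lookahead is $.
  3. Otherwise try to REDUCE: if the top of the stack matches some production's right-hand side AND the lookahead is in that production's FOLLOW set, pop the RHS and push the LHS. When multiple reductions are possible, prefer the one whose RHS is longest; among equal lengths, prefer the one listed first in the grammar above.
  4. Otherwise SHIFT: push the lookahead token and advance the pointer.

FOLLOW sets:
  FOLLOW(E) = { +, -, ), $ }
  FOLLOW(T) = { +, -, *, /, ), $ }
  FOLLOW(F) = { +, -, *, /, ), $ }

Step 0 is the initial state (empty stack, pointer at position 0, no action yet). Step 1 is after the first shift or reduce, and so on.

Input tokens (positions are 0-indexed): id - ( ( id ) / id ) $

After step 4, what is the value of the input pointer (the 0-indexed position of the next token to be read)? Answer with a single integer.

Answer: 1

Derivation:
Step 1: shift id. Stack=[id] ptr=1 lookahead=- remaining=[- ( ( id ) / id ) $]
Step 2: reduce F->id. Stack=[F] ptr=1 lookahead=- remaining=[- ( ( id ) / id ) $]
Step 3: reduce T->F. Stack=[T] ptr=1 lookahead=- remaining=[- ( ( id ) / id ) $]
Step 4: reduce E->T. Stack=[E] ptr=1 lookahead=- remaining=[- ( ( id ) / id ) $]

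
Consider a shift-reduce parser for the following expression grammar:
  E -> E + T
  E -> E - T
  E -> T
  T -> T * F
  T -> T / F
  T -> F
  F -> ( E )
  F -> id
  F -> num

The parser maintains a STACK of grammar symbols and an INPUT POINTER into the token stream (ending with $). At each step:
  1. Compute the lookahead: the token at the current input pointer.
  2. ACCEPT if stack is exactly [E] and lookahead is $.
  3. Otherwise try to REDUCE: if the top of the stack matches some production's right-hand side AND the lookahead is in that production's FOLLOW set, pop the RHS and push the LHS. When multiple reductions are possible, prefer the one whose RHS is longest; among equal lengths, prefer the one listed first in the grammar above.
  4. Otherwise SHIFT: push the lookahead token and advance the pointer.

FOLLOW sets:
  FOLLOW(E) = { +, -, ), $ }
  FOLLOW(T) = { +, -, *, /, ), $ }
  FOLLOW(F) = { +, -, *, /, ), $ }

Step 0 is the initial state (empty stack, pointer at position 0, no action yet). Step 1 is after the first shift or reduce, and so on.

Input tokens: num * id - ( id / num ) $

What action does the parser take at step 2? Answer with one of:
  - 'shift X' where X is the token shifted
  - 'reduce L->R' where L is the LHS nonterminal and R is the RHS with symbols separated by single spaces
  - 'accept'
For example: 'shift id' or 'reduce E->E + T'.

Answer: reduce F->num

Derivation:
Step 1: shift num. Stack=[num] ptr=1 lookahead=* remaining=[* id - ( id / num ) $]
Step 2: reduce F->num. Stack=[F] ptr=1 lookahead=* remaining=[* id - ( id / num ) $]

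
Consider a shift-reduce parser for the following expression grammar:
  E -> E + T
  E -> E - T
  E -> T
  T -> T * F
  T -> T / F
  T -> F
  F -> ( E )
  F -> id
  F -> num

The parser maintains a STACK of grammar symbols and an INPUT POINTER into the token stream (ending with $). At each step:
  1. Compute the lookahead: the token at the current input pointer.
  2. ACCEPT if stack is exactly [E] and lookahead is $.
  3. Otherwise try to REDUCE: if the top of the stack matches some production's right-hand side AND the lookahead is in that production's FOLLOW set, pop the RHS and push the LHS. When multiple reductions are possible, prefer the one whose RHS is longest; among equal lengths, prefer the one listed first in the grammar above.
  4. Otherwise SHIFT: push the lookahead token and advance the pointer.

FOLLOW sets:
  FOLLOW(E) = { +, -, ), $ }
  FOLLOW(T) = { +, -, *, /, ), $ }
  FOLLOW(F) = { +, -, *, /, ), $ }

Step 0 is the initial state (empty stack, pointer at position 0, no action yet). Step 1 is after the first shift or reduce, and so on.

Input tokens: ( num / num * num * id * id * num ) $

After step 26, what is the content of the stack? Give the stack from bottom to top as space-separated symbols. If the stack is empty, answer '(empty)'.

Answer: ( E )

Derivation:
Step 1: shift (. Stack=[(] ptr=1 lookahead=num remaining=[num / num * num * id * id * num ) $]
Step 2: shift num. Stack=[( num] ptr=2 lookahead=/ remaining=[/ num * num * id * id * num ) $]
Step 3: reduce F->num. Stack=[( F] ptr=2 lookahead=/ remaining=[/ num * num * id * id * num ) $]
Step 4: reduce T->F. Stack=[( T] ptr=2 lookahead=/ remaining=[/ num * num * id * id * num ) $]
Step 5: shift /. Stack=[( T /] ptr=3 lookahead=num remaining=[num * num * id * id * num ) $]
Step 6: shift num. Stack=[( T / num] ptr=4 lookahead=* remaining=[* num * id * id * num ) $]
Step 7: reduce F->num. Stack=[( T / F] ptr=4 lookahead=* remaining=[* num * id * id * num ) $]
Step 8: reduce T->T / F. Stack=[( T] ptr=4 lookahead=* remaining=[* num * id * id * num ) $]
Step 9: shift *. Stack=[( T *] ptr=5 lookahead=num remaining=[num * id * id * num ) $]
Step 10: shift num. Stack=[( T * num] ptr=6 lookahead=* remaining=[* id * id * num ) $]
Step 11: reduce F->num. Stack=[( T * F] ptr=6 lookahead=* remaining=[* id * id * num ) $]
Step 12: reduce T->T * F. Stack=[( T] ptr=6 lookahead=* remaining=[* id * id * num ) $]
Step 13: shift *. Stack=[( T *] ptr=7 lookahead=id remaining=[id * id * num ) $]
Step 14: shift id. Stack=[( T * id] ptr=8 lookahead=* remaining=[* id * num ) $]
Step 15: reduce F->id. Stack=[( T * F] ptr=8 lookahead=* remaining=[* id * num ) $]
Step 16: reduce T->T * F. Stack=[( T] ptr=8 lookahead=* remaining=[* id * num ) $]
Step 17: shift *. Stack=[( T *] ptr=9 lookahead=id remaining=[id * num ) $]
Step 18: shift id. Stack=[( T * id] ptr=10 lookahead=* remaining=[* num ) $]
Step 19: reduce F->id. Stack=[( T * F] ptr=10 lookahead=* remaining=[* num ) $]
Step 20: reduce T->T * F. Stack=[( T] ptr=10 lookahead=* remaining=[* num ) $]
Step 21: shift *. Stack=[( T *] ptr=11 lookahead=num remaining=[num ) $]
Step 22: shift num. Stack=[( T * num] ptr=12 lookahead=) remaining=[) $]
Step 23: reduce F->num. Stack=[( T * F] ptr=12 lookahead=) remaining=[) $]
Step 24: reduce T->T * F. Stack=[( T] ptr=12 lookahead=) remaining=[) $]
Step 25: reduce E->T. Stack=[( E] ptr=12 lookahead=) remaining=[) $]
Step 26: shift ). Stack=[( E )] ptr=13 lookahead=$ remaining=[$]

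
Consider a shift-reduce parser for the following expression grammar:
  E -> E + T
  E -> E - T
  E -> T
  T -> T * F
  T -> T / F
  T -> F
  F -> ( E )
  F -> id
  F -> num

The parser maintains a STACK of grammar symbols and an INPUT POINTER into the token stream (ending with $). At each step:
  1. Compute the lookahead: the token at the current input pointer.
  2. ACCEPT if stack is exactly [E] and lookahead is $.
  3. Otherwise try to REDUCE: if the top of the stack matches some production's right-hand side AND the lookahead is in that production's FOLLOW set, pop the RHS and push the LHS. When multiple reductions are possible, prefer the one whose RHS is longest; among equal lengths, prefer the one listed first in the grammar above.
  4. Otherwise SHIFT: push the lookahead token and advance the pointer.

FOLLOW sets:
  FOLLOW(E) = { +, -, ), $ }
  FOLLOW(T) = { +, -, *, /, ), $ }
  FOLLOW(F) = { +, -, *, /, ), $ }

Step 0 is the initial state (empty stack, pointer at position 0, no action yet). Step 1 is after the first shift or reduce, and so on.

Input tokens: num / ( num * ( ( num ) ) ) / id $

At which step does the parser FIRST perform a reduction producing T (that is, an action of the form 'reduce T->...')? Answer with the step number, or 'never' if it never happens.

Step 1: shift num. Stack=[num] ptr=1 lookahead=/ remaining=[/ ( num * ( ( num ) ) ) / id $]
Step 2: reduce F->num. Stack=[F] ptr=1 lookahead=/ remaining=[/ ( num * ( ( num ) ) ) / id $]
Step 3: reduce T->F. Stack=[T] ptr=1 lookahead=/ remaining=[/ ( num * ( ( num ) ) ) / id $]

Answer: 3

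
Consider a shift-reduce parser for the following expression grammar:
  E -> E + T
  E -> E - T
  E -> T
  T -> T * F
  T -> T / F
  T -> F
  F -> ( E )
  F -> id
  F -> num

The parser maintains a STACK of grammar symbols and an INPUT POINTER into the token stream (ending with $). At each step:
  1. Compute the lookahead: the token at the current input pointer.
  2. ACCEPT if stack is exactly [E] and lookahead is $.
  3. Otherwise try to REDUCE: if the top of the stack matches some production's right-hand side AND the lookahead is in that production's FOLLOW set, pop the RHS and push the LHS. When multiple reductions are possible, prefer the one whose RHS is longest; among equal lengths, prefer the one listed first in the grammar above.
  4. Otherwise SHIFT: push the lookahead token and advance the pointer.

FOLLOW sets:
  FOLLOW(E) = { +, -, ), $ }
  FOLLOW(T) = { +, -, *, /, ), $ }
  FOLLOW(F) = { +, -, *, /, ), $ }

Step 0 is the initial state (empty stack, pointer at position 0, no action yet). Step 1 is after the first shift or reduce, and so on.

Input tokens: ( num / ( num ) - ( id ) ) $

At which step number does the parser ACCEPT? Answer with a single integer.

Step 1: shift (. Stack=[(] ptr=1 lookahead=num remaining=[num / ( num ) - ( id ) ) $]
Step 2: shift num. Stack=[( num] ptr=2 lookahead=/ remaining=[/ ( num ) - ( id ) ) $]
Step 3: reduce F->num. Stack=[( F] ptr=2 lookahead=/ remaining=[/ ( num ) - ( id ) ) $]
Step 4: reduce T->F. Stack=[( T] ptr=2 lookahead=/ remaining=[/ ( num ) - ( id ) ) $]
Step 5: shift /. Stack=[( T /] ptr=3 lookahead=( remaining=[( num ) - ( id ) ) $]
Step 6: shift (. Stack=[( T / (] ptr=4 lookahead=num remaining=[num ) - ( id ) ) $]
Step 7: shift num. Stack=[( T / ( num] ptr=5 lookahead=) remaining=[) - ( id ) ) $]
Step 8: reduce F->num. Stack=[( T / ( F] ptr=5 lookahead=) remaining=[) - ( id ) ) $]
Step 9: reduce T->F. Stack=[( T / ( T] ptr=5 lookahead=) remaining=[) - ( id ) ) $]
Step 10: reduce E->T. Stack=[( T / ( E] ptr=5 lookahead=) remaining=[) - ( id ) ) $]
Step 11: shift ). Stack=[( T / ( E )] ptr=6 lookahead=- remaining=[- ( id ) ) $]
Step 12: reduce F->( E ). Stack=[( T / F] ptr=6 lookahead=- remaining=[- ( id ) ) $]
Step 13: reduce T->T / F. Stack=[( T] ptr=6 lookahead=- remaining=[- ( id ) ) $]
Step 14: reduce E->T. Stack=[( E] ptr=6 lookahead=- remaining=[- ( id ) ) $]
Step 15: shift -. Stack=[( E -] ptr=7 lookahead=( remaining=[( id ) ) $]
Step 16: shift (. Stack=[( E - (] ptr=8 lookahead=id remaining=[id ) ) $]
Step 17: shift id. Stack=[( E - ( id] ptr=9 lookahead=) remaining=[) ) $]
Step 18: reduce F->id. Stack=[( E - ( F] ptr=9 lookahead=) remaining=[) ) $]
Step 19: reduce T->F. Stack=[( E - ( T] ptr=9 lookahead=) remaining=[) ) $]
Step 20: reduce E->T. Stack=[( E - ( E] ptr=9 lookahead=) remaining=[) ) $]
Step 21: shift ). Stack=[( E - ( E )] ptr=10 lookahead=) remaining=[) $]
Step 22: reduce F->( E ). Stack=[( E - F] ptr=10 lookahead=) remaining=[) $]
Step 23: reduce T->F. Stack=[( E - T] ptr=10 lookahead=) remaining=[) $]
Step 24: reduce E->E - T. Stack=[( E] ptr=10 lookahead=) remaining=[) $]
Step 25: shift ). Stack=[( E )] ptr=11 lookahead=$ remaining=[$]
Step 26: reduce F->( E ). Stack=[F] ptr=11 lookahead=$ remaining=[$]
Step 27: reduce T->F. Stack=[T] ptr=11 lookahead=$ remaining=[$]
Step 28: reduce E->T. Stack=[E] ptr=11 lookahead=$ remaining=[$]
Step 29: accept. Stack=[E] ptr=11 lookahead=$ remaining=[$]

Answer: 29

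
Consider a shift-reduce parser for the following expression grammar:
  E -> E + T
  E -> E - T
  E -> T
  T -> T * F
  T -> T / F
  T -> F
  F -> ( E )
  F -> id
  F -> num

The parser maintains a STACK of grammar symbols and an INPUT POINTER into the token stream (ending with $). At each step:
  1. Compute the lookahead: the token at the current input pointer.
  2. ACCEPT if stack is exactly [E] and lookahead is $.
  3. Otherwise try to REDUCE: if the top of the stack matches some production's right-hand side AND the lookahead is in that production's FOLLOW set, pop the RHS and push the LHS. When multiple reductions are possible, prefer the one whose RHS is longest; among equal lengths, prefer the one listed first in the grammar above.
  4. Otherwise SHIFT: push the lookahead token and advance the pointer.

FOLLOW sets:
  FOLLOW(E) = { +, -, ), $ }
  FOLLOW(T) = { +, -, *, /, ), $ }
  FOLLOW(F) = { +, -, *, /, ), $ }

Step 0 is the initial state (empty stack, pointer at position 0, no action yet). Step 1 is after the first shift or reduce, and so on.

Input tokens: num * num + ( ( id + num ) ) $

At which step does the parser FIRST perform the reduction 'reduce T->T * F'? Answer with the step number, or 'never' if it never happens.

Step 1: shift num. Stack=[num] ptr=1 lookahead=* remaining=[* num + ( ( id + num ) ) $]
Step 2: reduce F->num. Stack=[F] ptr=1 lookahead=* remaining=[* num + ( ( id + num ) ) $]
Step 3: reduce T->F. Stack=[T] ptr=1 lookahead=* remaining=[* num + ( ( id + num ) ) $]
Step 4: shift *. Stack=[T *] ptr=2 lookahead=num remaining=[num + ( ( id + num ) ) $]
Step 5: shift num. Stack=[T * num] ptr=3 lookahead=+ remaining=[+ ( ( id + num ) ) $]
Step 6: reduce F->num. Stack=[T * F] ptr=3 lookahead=+ remaining=[+ ( ( id + num ) ) $]
Step 7: reduce T->T * F. Stack=[T] ptr=3 lookahead=+ remaining=[+ ( ( id + num ) ) $]

Answer: 7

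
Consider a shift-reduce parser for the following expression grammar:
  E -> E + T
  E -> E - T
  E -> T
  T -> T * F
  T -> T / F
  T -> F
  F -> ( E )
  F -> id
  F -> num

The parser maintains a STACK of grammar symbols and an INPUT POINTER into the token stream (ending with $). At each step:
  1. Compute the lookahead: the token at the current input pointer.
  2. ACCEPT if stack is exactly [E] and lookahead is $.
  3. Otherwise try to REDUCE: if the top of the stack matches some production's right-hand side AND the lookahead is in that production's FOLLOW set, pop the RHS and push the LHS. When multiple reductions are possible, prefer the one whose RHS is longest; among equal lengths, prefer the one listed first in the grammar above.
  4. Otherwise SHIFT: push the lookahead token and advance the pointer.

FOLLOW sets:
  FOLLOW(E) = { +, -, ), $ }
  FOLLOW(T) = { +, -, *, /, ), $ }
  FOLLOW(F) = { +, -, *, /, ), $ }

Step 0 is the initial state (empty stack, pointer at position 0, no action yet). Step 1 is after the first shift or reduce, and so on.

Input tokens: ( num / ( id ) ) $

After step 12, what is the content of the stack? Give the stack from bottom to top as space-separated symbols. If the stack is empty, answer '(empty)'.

Answer: ( T / F

Derivation:
Step 1: shift (. Stack=[(] ptr=1 lookahead=num remaining=[num / ( id ) ) $]
Step 2: shift num. Stack=[( num] ptr=2 lookahead=/ remaining=[/ ( id ) ) $]
Step 3: reduce F->num. Stack=[( F] ptr=2 lookahead=/ remaining=[/ ( id ) ) $]
Step 4: reduce T->F. Stack=[( T] ptr=2 lookahead=/ remaining=[/ ( id ) ) $]
Step 5: shift /. Stack=[( T /] ptr=3 lookahead=( remaining=[( id ) ) $]
Step 6: shift (. Stack=[( T / (] ptr=4 lookahead=id remaining=[id ) ) $]
Step 7: shift id. Stack=[( T / ( id] ptr=5 lookahead=) remaining=[) ) $]
Step 8: reduce F->id. Stack=[( T / ( F] ptr=5 lookahead=) remaining=[) ) $]
Step 9: reduce T->F. Stack=[( T / ( T] ptr=5 lookahead=) remaining=[) ) $]
Step 10: reduce E->T. Stack=[( T / ( E] ptr=5 lookahead=) remaining=[) ) $]
Step 11: shift ). Stack=[( T / ( E )] ptr=6 lookahead=) remaining=[) $]
Step 12: reduce F->( E ). Stack=[( T / F] ptr=6 lookahead=) remaining=[) $]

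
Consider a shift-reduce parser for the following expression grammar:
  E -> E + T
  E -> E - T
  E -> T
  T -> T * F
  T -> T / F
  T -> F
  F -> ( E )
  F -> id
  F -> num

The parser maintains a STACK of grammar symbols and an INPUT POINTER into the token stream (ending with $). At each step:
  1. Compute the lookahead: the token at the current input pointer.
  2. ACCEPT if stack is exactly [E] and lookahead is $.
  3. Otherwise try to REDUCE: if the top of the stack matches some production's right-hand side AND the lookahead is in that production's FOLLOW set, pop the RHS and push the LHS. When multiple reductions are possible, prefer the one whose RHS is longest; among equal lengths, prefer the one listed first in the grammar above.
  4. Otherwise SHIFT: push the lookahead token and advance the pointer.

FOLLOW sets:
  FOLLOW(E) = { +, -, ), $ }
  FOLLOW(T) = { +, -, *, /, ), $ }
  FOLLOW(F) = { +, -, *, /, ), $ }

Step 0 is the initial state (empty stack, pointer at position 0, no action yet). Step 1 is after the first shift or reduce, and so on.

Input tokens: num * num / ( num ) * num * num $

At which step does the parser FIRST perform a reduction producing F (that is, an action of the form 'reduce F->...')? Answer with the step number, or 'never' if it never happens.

Step 1: shift num. Stack=[num] ptr=1 lookahead=* remaining=[* num / ( num ) * num * num $]
Step 2: reduce F->num. Stack=[F] ptr=1 lookahead=* remaining=[* num / ( num ) * num * num $]

Answer: 2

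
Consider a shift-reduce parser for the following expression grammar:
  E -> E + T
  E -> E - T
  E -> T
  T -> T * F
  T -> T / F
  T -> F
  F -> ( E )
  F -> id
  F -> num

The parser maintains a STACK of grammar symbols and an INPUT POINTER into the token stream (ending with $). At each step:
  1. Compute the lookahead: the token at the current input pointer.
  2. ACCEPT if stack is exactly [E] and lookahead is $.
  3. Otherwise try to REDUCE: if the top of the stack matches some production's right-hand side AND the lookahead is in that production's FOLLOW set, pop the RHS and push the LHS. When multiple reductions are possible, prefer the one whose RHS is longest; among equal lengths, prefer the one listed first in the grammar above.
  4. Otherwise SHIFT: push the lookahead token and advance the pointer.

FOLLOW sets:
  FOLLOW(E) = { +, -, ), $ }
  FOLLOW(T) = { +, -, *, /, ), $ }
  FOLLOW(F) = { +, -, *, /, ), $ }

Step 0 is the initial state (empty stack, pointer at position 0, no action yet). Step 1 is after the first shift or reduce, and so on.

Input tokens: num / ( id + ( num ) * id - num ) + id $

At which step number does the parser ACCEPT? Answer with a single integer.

Answer: 38

Derivation:
Step 1: shift num. Stack=[num] ptr=1 lookahead=/ remaining=[/ ( id + ( num ) * id - num ) + id $]
Step 2: reduce F->num. Stack=[F] ptr=1 lookahead=/ remaining=[/ ( id + ( num ) * id - num ) + id $]
Step 3: reduce T->F. Stack=[T] ptr=1 lookahead=/ remaining=[/ ( id + ( num ) * id - num ) + id $]
Step 4: shift /. Stack=[T /] ptr=2 lookahead=( remaining=[( id + ( num ) * id - num ) + id $]
Step 5: shift (. Stack=[T / (] ptr=3 lookahead=id remaining=[id + ( num ) * id - num ) + id $]
Step 6: shift id. Stack=[T / ( id] ptr=4 lookahead=+ remaining=[+ ( num ) * id - num ) + id $]
Step 7: reduce F->id. Stack=[T / ( F] ptr=4 lookahead=+ remaining=[+ ( num ) * id - num ) + id $]
Step 8: reduce T->F. Stack=[T / ( T] ptr=4 lookahead=+ remaining=[+ ( num ) * id - num ) + id $]
Step 9: reduce E->T. Stack=[T / ( E] ptr=4 lookahead=+ remaining=[+ ( num ) * id - num ) + id $]
Step 10: shift +. Stack=[T / ( E +] ptr=5 lookahead=( remaining=[( num ) * id - num ) + id $]
Step 11: shift (. Stack=[T / ( E + (] ptr=6 lookahead=num remaining=[num ) * id - num ) + id $]
Step 12: shift num. Stack=[T / ( E + ( num] ptr=7 lookahead=) remaining=[) * id - num ) + id $]
Step 13: reduce F->num. Stack=[T / ( E + ( F] ptr=7 lookahead=) remaining=[) * id - num ) + id $]
Step 14: reduce T->F. Stack=[T / ( E + ( T] ptr=7 lookahead=) remaining=[) * id - num ) + id $]
Step 15: reduce E->T. Stack=[T / ( E + ( E] ptr=7 lookahead=) remaining=[) * id - num ) + id $]
Step 16: shift ). Stack=[T / ( E + ( E )] ptr=8 lookahead=* remaining=[* id - num ) + id $]
Step 17: reduce F->( E ). Stack=[T / ( E + F] ptr=8 lookahead=* remaining=[* id - num ) + id $]
Step 18: reduce T->F. Stack=[T / ( E + T] ptr=8 lookahead=* remaining=[* id - num ) + id $]
Step 19: shift *. Stack=[T / ( E + T *] ptr=9 lookahead=id remaining=[id - num ) + id $]
Step 20: shift id. Stack=[T / ( E + T * id] ptr=10 lookahead=- remaining=[- num ) + id $]
Step 21: reduce F->id. Stack=[T / ( E + T * F] ptr=10 lookahead=- remaining=[- num ) + id $]
Step 22: reduce T->T * F. Stack=[T / ( E + T] ptr=10 lookahead=- remaining=[- num ) + id $]
Step 23: reduce E->E + T. Stack=[T / ( E] ptr=10 lookahead=- remaining=[- num ) + id $]
Step 24: shift -. Stack=[T / ( E -] ptr=11 lookahead=num remaining=[num ) + id $]
Step 25: shift num. Stack=[T / ( E - num] ptr=12 lookahead=) remaining=[) + id $]
Step 26: reduce F->num. Stack=[T / ( E - F] ptr=12 lookahead=) remaining=[) + id $]
Step 27: reduce T->F. Stack=[T / ( E - T] ptr=12 lookahead=) remaining=[) + id $]
Step 28: reduce E->E - T. Stack=[T / ( E] ptr=12 lookahead=) remaining=[) + id $]
Step 29: shift ). Stack=[T / ( E )] ptr=13 lookahead=+ remaining=[+ id $]
Step 30: reduce F->( E ). Stack=[T / F] ptr=13 lookahead=+ remaining=[+ id $]
Step 31: reduce T->T / F. Stack=[T] ptr=13 lookahead=+ remaining=[+ id $]
Step 32: reduce E->T. Stack=[E] ptr=13 lookahead=+ remaining=[+ id $]
Step 33: shift +. Stack=[E +] ptr=14 lookahead=id remaining=[id $]
Step 34: shift id. Stack=[E + id] ptr=15 lookahead=$ remaining=[$]
Step 35: reduce F->id. Stack=[E + F] ptr=15 lookahead=$ remaining=[$]
Step 36: reduce T->F. Stack=[E + T] ptr=15 lookahead=$ remaining=[$]
Step 37: reduce E->E + T. Stack=[E] ptr=15 lookahead=$ remaining=[$]
Step 38: accept. Stack=[E] ptr=15 lookahead=$ remaining=[$]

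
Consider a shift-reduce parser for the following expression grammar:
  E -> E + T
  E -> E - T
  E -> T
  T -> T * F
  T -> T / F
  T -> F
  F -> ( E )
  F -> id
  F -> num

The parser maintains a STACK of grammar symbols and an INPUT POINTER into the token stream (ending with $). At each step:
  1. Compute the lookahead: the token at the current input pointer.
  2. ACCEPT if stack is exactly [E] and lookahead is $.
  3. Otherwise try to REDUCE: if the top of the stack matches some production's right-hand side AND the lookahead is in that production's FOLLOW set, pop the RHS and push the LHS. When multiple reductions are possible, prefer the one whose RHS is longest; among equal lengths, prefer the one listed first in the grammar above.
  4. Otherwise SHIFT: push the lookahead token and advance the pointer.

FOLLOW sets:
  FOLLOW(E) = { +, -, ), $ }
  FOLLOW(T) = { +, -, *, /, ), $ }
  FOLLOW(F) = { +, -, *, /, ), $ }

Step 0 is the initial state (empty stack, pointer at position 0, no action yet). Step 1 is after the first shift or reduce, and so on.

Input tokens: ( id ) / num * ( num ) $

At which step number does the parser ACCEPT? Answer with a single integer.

Answer: 23

Derivation:
Step 1: shift (. Stack=[(] ptr=1 lookahead=id remaining=[id ) / num * ( num ) $]
Step 2: shift id. Stack=[( id] ptr=2 lookahead=) remaining=[) / num * ( num ) $]
Step 3: reduce F->id. Stack=[( F] ptr=2 lookahead=) remaining=[) / num * ( num ) $]
Step 4: reduce T->F. Stack=[( T] ptr=2 lookahead=) remaining=[) / num * ( num ) $]
Step 5: reduce E->T. Stack=[( E] ptr=2 lookahead=) remaining=[) / num * ( num ) $]
Step 6: shift ). Stack=[( E )] ptr=3 lookahead=/ remaining=[/ num * ( num ) $]
Step 7: reduce F->( E ). Stack=[F] ptr=3 lookahead=/ remaining=[/ num * ( num ) $]
Step 8: reduce T->F. Stack=[T] ptr=3 lookahead=/ remaining=[/ num * ( num ) $]
Step 9: shift /. Stack=[T /] ptr=4 lookahead=num remaining=[num * ( num ) $]
Step 10: shift num. Stack=[T / num] ptr=5 lookahead=* remaining=[* ( num ) $]
Step 11: reduce F->num. Stack=[T / F] ptr=5 lookahead=* remaining=[* ( num ) $]
Step 12: reduce T->T / F. Stack=[T] ptr=5 lookahead=* remaining=[* ( num ) $]
Step 13: shift *. Stack=[T *] ptr=6 lookahead=( remaining=[( num ) $]
Step 14: shift (. Stack=[T * (] ptr=7 lookahead=num remaining=[num ) $]
Step 15: shift num. Stack=[T * ( num] ptr=8 lookahead=) remaining=[) $]
Step 16: reduce F->num. Stack=[T * ( F] ptr=8 lookahead=) remaining=[) $]
Step 17: reduce T->F. Stack=[T * ( T] ptr=8 lookahead=) remaining=[) $]
Step 18: reduce E->T. Stack=[T * ( E] ptr=8 lookahead=) remaining=[) $]
Step 19: shift ). Stack=[T * ( E )] ptr=9 lookahead=$ remaining=[$]
Step 20: reduce F->( E ). Stack=[T * F] ptr=9 lookahead=$ remaining=[$]
Step 21: reduce T->T * F. Stack=[T] ptr=9 lookahead=$ remaining=[$]
Step 22: reduce E->T. Stack=[E] ptr=9 lookahead=$ remaining=[$]
Step 23: accept. Stack=[E] ptr=9 lookahead=$ remaining=[$]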